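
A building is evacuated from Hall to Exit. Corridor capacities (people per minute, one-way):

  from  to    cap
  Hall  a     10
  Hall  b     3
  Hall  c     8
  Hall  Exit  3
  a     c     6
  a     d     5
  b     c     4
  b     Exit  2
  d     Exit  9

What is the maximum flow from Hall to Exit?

10

Augment Hall→Exit: bottleneck 3, flow now 3.
Augment Hall→b→Exit: bottleneck 2, flow now 5.
Augment Hall→a→d→Exit: bottleneck 5, flow now 10.
No augmenting path remains; maximum flow = 10.
In the residual graph, reachable from Hall: {Hall, a, b, c}.
Min-cut edges: Hall→Exit (3), a→d (5), b→Exit (2); capacity 3 + 5 + 2 = 10.
This cut is saturated, so no flow can exceed 10.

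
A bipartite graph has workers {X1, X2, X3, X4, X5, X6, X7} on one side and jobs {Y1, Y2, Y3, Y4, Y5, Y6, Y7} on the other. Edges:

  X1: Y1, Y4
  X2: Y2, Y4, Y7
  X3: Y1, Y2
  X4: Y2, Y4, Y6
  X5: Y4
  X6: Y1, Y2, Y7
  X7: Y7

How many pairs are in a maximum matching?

5

Unit-capacity flow: source→left, listed edges, right→sink; max matching = max flow.
Augmenting path X1→Y1 (+1); matched 1.
Augmenting path X2→Y2 (+1); matched 2.
Augmenting path X4→Y4 (+1); matched 3.
Augmenting path X6→Y7 (+1); matched 4.
Augmenting path X5→Y4→X4→Y6 (+1); matched 5.
No augmenting path remains; maximum matching = 5.
König certificate: {X4, Y1, Y2, Y4, Y7} is a vertex cover of size 5 (every listed pair touches it), so no matching can be larger.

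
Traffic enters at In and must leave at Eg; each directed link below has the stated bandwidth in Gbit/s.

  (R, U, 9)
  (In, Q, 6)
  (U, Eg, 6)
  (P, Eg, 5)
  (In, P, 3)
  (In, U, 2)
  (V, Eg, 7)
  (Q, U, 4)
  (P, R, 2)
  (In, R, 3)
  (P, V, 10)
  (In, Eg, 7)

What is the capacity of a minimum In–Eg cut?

Augment In→Eg: bottleneck 7, flow now 7.
Augment In→P→Eg: bottleneck 3, flow now 10.
Augment In→U→Eg: bottleneck 2, flow now 12.
Augment In→Q→U→Eg: bottleneck 4, flow now 16.
No augmenting path remains; maximum flow = 16.
By max-flow min-cut, the minimum cut capacity equals the max flow.
In the residual graph, reachable from In: {In, Q, R, U}.
Min-cut edges: In→P (3), In→Eg (7), U→Eg (6); capacity 3 + 7 + 6 = 16.

16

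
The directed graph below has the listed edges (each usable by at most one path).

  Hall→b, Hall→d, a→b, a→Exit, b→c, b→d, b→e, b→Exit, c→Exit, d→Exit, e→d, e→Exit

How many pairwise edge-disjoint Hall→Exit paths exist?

Assign every edge capacity 1; by Menger, the answer equals the max flow.
Path Hall→b→Exit (+1); total 1.
Path Hall→d→Exit (+1); total 2.
No residual Hall→Exit path; max flow = 2.
Certifying cut of size 2: {Hall→b, Hall→d}.

2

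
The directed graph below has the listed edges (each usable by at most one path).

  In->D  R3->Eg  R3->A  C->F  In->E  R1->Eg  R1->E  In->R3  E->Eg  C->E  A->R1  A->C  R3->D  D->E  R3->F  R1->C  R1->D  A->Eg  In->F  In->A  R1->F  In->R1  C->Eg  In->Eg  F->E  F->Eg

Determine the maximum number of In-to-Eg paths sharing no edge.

6

Assign every edge capacity 1; by Menger, the answer equals the max flow.
Path In→Eg (+1); total 1.
Path In→R3→Eg (+1); total 2.
Path In→A→Eg (+1); total 3.
Path In→R1→Eg (+1); total 4.
Path In→E→Eg (+1); total 5.
Path In→F→Eg (+1); total 6.
No residual In→Eg path; max flow = 6.
Certifying cut of size 6: {E→Eg, In→A, In→Eg, In→F, In→R1, In→R3}.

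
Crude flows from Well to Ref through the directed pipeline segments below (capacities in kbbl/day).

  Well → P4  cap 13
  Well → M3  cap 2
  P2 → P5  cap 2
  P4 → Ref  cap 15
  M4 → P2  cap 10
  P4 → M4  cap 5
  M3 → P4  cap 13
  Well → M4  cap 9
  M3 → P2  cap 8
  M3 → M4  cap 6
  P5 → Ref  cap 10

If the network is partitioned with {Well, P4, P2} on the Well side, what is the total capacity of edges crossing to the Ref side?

Edges leaving {Well, P4, P2}: Well→M3 (2), Well→M4 (9), P4→M4 (5), P4→Ref (15), P2→P5 (2).
Cut capacity = 2 + 9 + 5 + 15 + 2 = 33.

33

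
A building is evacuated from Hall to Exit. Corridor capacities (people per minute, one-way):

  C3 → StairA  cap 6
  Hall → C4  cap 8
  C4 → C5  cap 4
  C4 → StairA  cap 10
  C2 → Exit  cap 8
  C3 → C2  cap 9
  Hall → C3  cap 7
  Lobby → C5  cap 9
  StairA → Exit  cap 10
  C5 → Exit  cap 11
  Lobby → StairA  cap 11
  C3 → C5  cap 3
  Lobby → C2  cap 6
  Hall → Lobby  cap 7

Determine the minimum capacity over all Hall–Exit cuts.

22

Augment Hall→Lobby→C5→Exit: bottleneck 7, flow now 7.
Augment Hall→C4→C5→Exit: bottleneck 4, flow now 11.
Augment Hall→C4→StairA→Exit: bottleneck 4, flow now 15.
Augment Hall→C3→StairA→Exit: bottleneck 6, flow now 21.
Augment Hall→C3→C2→Exit: bottleneck 1, flow now 22.
No augmenting path remains; maximum flow = 22.
By max-flow min-cut, the minimum cut capacity equals the max flow.
In the residual graph, reachable from Hall: {Hall}.
Min-cut edges: Hall→Lobby (7), Hall→C4 (8), Hall→C3 (7); capacity 7 + 8 + 7 = 22.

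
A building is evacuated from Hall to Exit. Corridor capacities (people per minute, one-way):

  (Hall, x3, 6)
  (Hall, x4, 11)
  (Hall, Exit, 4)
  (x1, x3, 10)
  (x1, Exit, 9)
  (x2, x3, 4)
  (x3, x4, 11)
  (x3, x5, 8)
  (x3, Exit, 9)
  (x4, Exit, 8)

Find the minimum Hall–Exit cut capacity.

18

Augment Hall→Exit: bottleneck 4, flow now 4.
Augment Hall→x3→Exit: bottleneck 6, flow now 10.
Augment Hall→x4→Exit: bottleneck 8, flow now 18.
No augmenting path remains; maximum flow = 18.
By max-flow min-cut, the minimum cut capacity equals the max flow.
In the residual graph, reachable from Hall: {Hall, x4}.
Min-cut edges: Hall→x3 (6), Hall→Exit (4), x4→Exit (8); capacity 6 + 4 + 8 = 18.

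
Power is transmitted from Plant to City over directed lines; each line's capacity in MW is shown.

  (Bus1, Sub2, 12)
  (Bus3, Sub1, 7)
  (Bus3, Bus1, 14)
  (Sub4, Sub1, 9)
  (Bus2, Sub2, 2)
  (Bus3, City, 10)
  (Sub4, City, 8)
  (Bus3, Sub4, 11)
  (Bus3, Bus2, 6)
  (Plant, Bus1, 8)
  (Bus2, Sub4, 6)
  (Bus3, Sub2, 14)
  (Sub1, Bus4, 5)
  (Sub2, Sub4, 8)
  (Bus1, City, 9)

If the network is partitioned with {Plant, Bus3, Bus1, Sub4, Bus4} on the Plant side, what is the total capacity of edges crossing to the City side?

Edges leaving {Plant, Bus3, Bus1, Sub4, Bus4}: Bus3→Bus2 (6), Bus3→Sub2 (14), Bus3→Sub1 (7), Bus3→City (10), Bus1→Sub2 (12), Bus1→City (9), Sub4→Sub1 (9), Sub4→City (8).
Cut capacity = 6 + 14 + 7 + 10 + 12 + 9 + 9 + 8 = 75.

75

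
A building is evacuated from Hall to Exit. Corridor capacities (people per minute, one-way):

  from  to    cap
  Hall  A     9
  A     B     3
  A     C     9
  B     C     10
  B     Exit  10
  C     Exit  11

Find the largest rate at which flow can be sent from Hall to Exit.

9

Augment Hall→A→B→Exit: bottleneck 3, flow now 3.
Augment Hall→A→C→Exit: bottleneck 6, flow now 9.
No augmenting path remains; maximum flow = 9.
In the residual graph, reachable from Hall: {Hall}.
Min-cut edges: Hall→A (9); capacity 9 = 9.
This cut is saturated, so no flow can exceed 9.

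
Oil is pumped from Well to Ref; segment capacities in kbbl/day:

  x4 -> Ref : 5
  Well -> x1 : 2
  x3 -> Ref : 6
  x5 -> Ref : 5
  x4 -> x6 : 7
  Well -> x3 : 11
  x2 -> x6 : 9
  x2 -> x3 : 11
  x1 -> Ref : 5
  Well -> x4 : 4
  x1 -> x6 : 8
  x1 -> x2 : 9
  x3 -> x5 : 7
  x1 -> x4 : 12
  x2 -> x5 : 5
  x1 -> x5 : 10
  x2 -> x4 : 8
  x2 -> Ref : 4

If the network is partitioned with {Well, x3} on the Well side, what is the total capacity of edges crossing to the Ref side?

Edges leaving {Well, x3}: Well→x1 (2), Well→x4 (4), x3→x5 (7), x3→Ref (6).
Cut capacity = 2 + 4 + 7 + 6 = 19.

19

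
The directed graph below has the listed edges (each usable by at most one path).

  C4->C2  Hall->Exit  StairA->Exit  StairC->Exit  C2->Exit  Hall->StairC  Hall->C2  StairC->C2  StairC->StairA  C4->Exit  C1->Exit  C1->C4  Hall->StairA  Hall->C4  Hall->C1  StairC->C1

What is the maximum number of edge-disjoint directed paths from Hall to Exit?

Assign every edge capacity 1; by Menger, the answer equals the max flow.
Path Hall→Exit (+1); total 1.
Path Hall→StairC→Exit (+1); total 2.
Path Hall→C1→Exit (+1); total 3.
Path Hall→C4→Exit (+1); total 4.
Path Hall→C2→Exit (+1); total 5.
Path Hall→StairA→Exit (+1); total 6.
No residual Hall→Exit path; max flow = 6.
Certifying cut of size 6: {Hall→C1, Hall→C2, Hall→C4, Hall→Exit, Hall→StairA, Hall→StairC}.

6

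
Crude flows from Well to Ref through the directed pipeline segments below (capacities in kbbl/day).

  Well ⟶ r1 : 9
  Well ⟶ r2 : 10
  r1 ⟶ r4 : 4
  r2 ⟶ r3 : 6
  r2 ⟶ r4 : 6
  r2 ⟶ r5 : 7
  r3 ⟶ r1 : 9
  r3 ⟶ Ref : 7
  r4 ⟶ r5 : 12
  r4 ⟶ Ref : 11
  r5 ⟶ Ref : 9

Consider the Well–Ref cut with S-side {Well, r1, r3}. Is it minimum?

No — its capacity is 21, but the minimum cut has capacity 14.

Given cut capacity: 10 + 4 + 7 = 21.
Augment Well→r1→r4→Ref: bottleneck 4, flow now 4.
Augment Well→r2→r3→Ref: bottleneck 6, flow now 10.
Augment Well→r2→r4→Ref: bottleneck 4, flow now 14.
No augmenting path remains; maximum flow = 14.
In the residual graph, reachable from Well: {Well, r1}.
Min-cut edges: Well→r2 (10), r1→r4 (4); capacity 10 + 4 = 14.
Cut capacity 21 exceeds the max flow 14, so it is not minimum.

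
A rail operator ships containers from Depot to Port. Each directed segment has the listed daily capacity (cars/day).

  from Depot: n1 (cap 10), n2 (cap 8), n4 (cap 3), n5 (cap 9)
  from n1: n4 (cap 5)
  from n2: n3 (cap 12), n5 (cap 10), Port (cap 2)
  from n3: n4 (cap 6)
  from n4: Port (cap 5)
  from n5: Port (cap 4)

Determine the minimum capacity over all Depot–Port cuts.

11

Augment Depot→n2→Port: bottleneck 2, flow now 2.
Augment Depot→n4→Port: bottleneck 3, flow now 5.
Augment Depot→n5→Port: bottleneck 4, flow now 9.
Augment Depot→n1→n4→Port: bottleneck 2, flow now 11.
No augmenting path remains; maximum flow = 11.
By max-flow min-cut, the minimum cut capacity equals the max flow.
In the residual graph, reachable from Depot: {Depot, n1, n2, n3, n4, n5}.
Min-cut edges: n2→Port (2), n4→Port (5), n5→Port (4); capacity 2 + 5 + 4 = 11.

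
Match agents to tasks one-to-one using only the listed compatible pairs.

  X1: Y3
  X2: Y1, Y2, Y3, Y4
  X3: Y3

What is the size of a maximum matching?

Unit-capacity flow: source→left, listed edges, right→sink; max matching = max flow.
Augmenting path X1→Y3 (+1); matched 1.
Augmenting path X2→Y1 (+1); matched 2.
No augmenting path remains; maximum matching = 2.
König certificate: {X2, Y3} is a vertex cover of size 2 (every listed pair touches it), so no matching can be larger.

2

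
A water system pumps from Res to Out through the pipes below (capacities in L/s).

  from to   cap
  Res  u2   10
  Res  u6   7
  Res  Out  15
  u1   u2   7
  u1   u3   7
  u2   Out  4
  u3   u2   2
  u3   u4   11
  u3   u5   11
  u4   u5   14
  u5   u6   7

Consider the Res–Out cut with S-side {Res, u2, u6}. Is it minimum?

Yes — it is a minimum cut (capacity 19).

Given cut capacity: 15 + 4 = 19.
Augment Res→Out: bottleneck 15, flow now 15.
Augment Res→u2→Out: bottleneck 4, flow now 19.
No augmenting path remains; maximum flow = 19.
Cut capacity 19 equals the max flow, so it is a minimum cut.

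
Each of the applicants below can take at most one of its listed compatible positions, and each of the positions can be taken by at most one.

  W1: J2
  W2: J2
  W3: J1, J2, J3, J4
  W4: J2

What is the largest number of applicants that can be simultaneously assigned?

Unit-capacity flow: source→left, listed edges, right→sink; max matching = max flow.
Augmenting path W1→J2 (+1); matched 1.
Augmenting path W3→J1 (+1); matched 2.
No augmenting path remains; maximum matching = 2.
König certificate: {W3, J2} is a vertex cover of size 2 (every listed pair touches it), so no matching can be larger.

2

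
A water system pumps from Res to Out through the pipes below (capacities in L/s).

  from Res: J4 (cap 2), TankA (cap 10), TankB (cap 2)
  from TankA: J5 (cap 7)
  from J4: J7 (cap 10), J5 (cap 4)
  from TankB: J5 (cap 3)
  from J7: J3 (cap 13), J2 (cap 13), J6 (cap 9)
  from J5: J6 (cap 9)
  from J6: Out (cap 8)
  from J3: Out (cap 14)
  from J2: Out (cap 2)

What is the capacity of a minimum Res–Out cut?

Augment Res→TankA→J5→J6→Out: bottleneck 7, flow now 7.
Augment Res→J4→J7→J6→Out: bottleneck 1, flow now 8.
Augment Res→J4→J7→J3→Out: bottleneck 1, flow now 9.
Augment Res→TankB→J5→J6→J7→J3→Out: bottleneck 1, flow now 10. (uses reverse residual edge)
No augmenting path remains; maximum flow = 10.
By max-flow min-cut, the minimum cut capacity equals the max flow.
In the residual graph, reachable from Res: {Res, TankA, TankB, J5, J6}.
Min-cut edges: Res→J4 (2), J6→Out (8); capacity 2 + 8 = 10.

10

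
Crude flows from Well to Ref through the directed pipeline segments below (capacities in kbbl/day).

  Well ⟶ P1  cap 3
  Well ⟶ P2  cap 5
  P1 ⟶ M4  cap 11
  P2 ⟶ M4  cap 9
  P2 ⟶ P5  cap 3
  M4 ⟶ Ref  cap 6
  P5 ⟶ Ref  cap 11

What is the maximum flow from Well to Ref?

8

Augment Well→P1→M4→Ref: bottleneck 3, flow now 3.
Augment Well→P2→M4→Ref: bottleneck 3, flow now 6.
Augment Well→P2→P5→Ref: bottleneck 2, flow now 8.
No augmenting path remains; maximum flow = 8.
In the residual graph, reachable from Well: {Well}.
Min-cut edges: Well→P1 (3), Well→P2 (5); capacity 3 + 5 = 8.
This cut is saturated, so no flow can exceed 8.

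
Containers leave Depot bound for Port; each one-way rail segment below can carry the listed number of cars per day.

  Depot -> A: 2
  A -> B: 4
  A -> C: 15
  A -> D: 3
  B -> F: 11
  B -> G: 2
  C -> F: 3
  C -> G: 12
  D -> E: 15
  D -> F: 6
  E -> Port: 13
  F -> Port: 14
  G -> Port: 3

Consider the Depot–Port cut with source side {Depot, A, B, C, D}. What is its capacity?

49

Edges leaving {Depot, A, B, C, D}: B→F (11), B→G (2), C→F (3), C→G (12), D→E (15), D→F (6).
Cut capacity = 11 + 2 + 3 + 12 + 15 + 6 = 49.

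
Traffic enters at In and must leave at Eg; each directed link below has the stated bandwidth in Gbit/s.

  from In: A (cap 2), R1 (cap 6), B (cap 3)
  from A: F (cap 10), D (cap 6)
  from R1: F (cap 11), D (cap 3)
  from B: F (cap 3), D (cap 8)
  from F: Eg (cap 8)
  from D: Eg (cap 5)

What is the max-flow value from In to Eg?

11

Augment In→A→F→Eg: bottleneck 2, flow now 2.
Augment In→R1→F→Eg: bottleneck 6, flow now 8.
Augment In→B→D→Eg: bottleneck 3, flow now 11.
No augmenting path remains; maximum flow = 11.
In the residual graph, reachable from In: {In}.
Min-cut edges: In→A (2), In→R1 (6), In→B (3); capacity 2 + 6 + 3 = 11.
This cut is saturated, so no flow can exceed 11.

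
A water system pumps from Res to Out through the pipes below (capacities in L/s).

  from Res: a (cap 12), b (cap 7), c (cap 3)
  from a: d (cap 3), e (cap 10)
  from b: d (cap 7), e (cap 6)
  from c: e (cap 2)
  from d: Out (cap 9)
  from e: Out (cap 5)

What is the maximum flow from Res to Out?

14

Augment Res→a→d→Out: bottleneck 3, flow now 3.
Augment Res→a→e→Out: bottleneck 5, flow now 8.
Augment Res→b→d→Out: bottleneck 6, flow now 14.
No augmenting path remains; maximum flow = 14.
In the residual graph, reachable from Res: {Res, a, b, c, d, e}.
Min-cut edges: d→Out (9), e→Out (5); capacity 9 + 5 = 14.
This cut is saturated, so no flow can exceed 14.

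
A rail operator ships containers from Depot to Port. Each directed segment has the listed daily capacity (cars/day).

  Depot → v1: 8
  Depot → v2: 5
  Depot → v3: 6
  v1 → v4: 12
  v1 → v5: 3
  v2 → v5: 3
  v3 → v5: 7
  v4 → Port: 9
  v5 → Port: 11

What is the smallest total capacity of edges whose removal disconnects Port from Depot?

17

Augment Depot→v1→v4→Port: bottleneck 8, flow now 8.
Augment Depot→v2→v5→Port: bottleneck 3, flow now 11.
Augment Depot→v3→v5→Port: bottleneck 6, flow now 17.
No augmenting path remains; maximum flow = 17.
By max-flow min-cut, the minimum cut capacity equals the max flow.
In the residual graph, reachable from Depot: {Depot, v2}.
Min-cut edges: Depot→v1 (8), Depot→v3 (6), v2→v5 (3); capacity 8 + 6 + 3 = 17.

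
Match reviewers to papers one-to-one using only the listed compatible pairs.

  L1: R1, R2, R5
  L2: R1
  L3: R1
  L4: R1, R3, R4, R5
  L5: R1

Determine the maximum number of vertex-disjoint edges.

3

Unit-capacity flow: source→left, listed edges, right→sink; max matching = max flow.
Augmenting path L1→R1 (+1); matched 1.
Augmenting path L4→R3 (+1); matched 2.
Augmenting path L2→R1→L1→R2 (+1); matched 3.
No augmenting path remains; maximum matching = 3.
König certificate: {L1, L4, R1} is a vertex cover of size 3 (every listed pair touches it), so no matching can be larger.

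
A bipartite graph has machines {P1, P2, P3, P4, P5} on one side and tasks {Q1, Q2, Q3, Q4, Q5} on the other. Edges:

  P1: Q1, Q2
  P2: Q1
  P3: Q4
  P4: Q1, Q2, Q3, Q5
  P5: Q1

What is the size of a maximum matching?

4

Unit-capacity flow: source→left, listed edges, right→sink; max matching = max flow.
Augmenting path P1→Q1 (+1); matched 1.
Augmenting path P3→Q4 (+1); matched 2.
Augmenting path P4→Q2 (+1); matched 3.
Augmenting path P2→Q1→P1→Q2→P4→Q3 (+1); matched 4.
No augmenting path remains; maximum matching = 4.
König certificate: {P1, P3, P4, Q1} is a vertex cover of size 4 (every listed pair touches it), so no matching can be larger.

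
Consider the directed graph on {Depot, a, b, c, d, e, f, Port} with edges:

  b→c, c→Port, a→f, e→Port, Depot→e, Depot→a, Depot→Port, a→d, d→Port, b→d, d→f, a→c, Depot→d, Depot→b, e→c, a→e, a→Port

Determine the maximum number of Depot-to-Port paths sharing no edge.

5

Assign every edge capacity 1; by Menger, the answer equals the max flow.
Path Depot→Port (+1); total 1.
Path Depot→a→Port (+1); total 2.
Path Depot→d→Port (+1); total 3.
Path Depot→e→Port (+1); total 4.
Path Depot→b→c→Port (+1); total 5.
No residual Depot→Port path; max flow = 5.
Certifying cut of size 5: {Depot→Port, Depot→a, Depot→b, Depot→d, Depot→e}.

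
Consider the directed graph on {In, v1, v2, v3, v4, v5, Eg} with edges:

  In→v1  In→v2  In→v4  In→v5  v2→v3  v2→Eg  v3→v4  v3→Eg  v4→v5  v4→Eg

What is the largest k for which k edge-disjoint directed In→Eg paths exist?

Assign every edge capacity 1; by Menger, the answer equals the max flow.
Path In→v2→Eg (+1); total 1.
Path In→v4→Eg (+1); total 2.
No residual In→Eg path; max flow = 2.
Certifying cut of size 2: {In→v2, In→v4}.

2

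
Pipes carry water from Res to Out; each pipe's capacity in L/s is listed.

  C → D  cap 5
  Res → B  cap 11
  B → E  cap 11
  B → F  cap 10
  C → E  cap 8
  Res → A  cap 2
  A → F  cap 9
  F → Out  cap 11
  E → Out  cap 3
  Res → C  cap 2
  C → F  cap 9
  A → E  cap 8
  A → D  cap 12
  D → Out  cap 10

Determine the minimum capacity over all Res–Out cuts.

Augment Res→A→D→Out: bottleneck 2, flow now 2.
Augment Res→B→E→Out: bottleneck 3, flow now 5.
Augment Res→B→F→Out: bottleneck 8, flow now 13.
Augment Res→C→D→Out: bottleneck 2, flow now 15.
No augmenting path remains; maximum flow = 15.
By max-flow min-cut, the minimum cut capacity equals the max flow.
In the residual graph, reachable from Res: {Res}.
Min-cut edges: Res→A (2), Res→B (11), Res→C (2); capacity 2 + 11 + 2 = 15.

15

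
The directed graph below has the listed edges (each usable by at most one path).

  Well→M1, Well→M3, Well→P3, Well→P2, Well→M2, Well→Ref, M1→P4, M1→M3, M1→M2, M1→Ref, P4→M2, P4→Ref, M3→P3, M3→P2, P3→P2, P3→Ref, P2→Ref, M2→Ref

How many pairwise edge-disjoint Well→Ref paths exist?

Assign every edge capacity 1; by Menger, the answer equals the max flow.
Path Well→Ref (+1); total 1.
Path Well→M1→Ref (+1); total 2.
Path Well→P3→Ref (+1); total 3.
Path Well→P2→Ref (+1); total 4.
Path Well→M2→Ref (+1); total 5.
No residual Well→Ref path; max flow = 5.
Certifying cut of size 5: {P2→Ref, P3→Ref, Well→M1, Well→M2, Well→Ref}.

5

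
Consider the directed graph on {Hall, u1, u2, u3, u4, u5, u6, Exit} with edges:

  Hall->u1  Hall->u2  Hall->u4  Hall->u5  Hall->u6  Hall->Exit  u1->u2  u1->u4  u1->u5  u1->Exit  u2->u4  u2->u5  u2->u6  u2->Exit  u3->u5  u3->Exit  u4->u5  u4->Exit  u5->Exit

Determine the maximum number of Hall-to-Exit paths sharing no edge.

Assign every edge capacity 1; by Menger, the answer equals the max flow.
Path Hall→Exit (+1); total 1.
Path Hall→u1→Exit (+1); total 2.
Path Hall→u2→Exit (+1); total 3.
Path Hall→u4→Exit (+1); total 4.
Path Hall→u5→Exit (+1); total 5.
No residual Hall→Exit path; max flow = 5.
Certifying cut of size 5: {Hall→Exit, Hall→u1, Hall→u2, Hall→u4, Hall→u5}.

5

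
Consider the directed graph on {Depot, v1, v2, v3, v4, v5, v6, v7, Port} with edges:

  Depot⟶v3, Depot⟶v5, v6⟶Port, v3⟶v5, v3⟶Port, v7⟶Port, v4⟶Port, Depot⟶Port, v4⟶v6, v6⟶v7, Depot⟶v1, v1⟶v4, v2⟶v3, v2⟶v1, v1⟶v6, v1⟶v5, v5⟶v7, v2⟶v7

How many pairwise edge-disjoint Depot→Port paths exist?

4

Assign every edge capacity 1; by Menger, the answer equals the max flow.
Path Depot→Port (+1); total 1.
Path Depot→v3→Port (+1); total 2.
Path Depot→v1→v4→Port (+1); total 3.
Path Depot→v5→v7→Port (+1); total 4.
No residual Depot→Port path; max flow = 4.
Certifying cut of size 4: {Depot→Port, Depot→v1, Depot→v3, Depot→v5}.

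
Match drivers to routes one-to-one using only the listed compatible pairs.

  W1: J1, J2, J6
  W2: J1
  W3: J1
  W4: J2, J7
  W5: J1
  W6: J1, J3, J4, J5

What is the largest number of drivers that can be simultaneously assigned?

4

Unit-capacity flow: source→left, listed edges, right→sink; max matching = max flow.
Augmenting path W1→J1 (+1); matched 1.
Augmenting path W4→J2 (+1); matched 2.
Augmenting path W6→J3 (+1); matched 3.
Augmenting path W2→J1→W1→J6 (+1); matched 4.
No augmenting path remains; maximum matching = 4.
König certificate: {W1, W4, W6, J1} is a vertex cover of size 4 (every listed pair touches it), so no matching can be larger.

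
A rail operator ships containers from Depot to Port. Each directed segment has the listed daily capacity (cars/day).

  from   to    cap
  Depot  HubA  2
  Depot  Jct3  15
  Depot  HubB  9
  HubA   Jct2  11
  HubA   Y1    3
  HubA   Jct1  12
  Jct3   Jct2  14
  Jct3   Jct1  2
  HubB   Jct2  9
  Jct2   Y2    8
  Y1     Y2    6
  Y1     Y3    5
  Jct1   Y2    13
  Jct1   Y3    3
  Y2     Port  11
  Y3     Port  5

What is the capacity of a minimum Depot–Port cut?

12

Augment Depot→HubA→Jct2→Y2→Port: bottleneck 2, flow now 2.
Augment Depot→Jct3→Jct2→Y2→Port: bottleneck 6, flow now 8.
Augment Depot→Jct3→Jct1→Y2→Port: bottleneck 2, flow now 10.
Augment Depot→Jct3→Jct2→HubA→Y1→Y2→Port: bottleneck 1, flow now 11. (uses reverse residual edge)
Augment Depot→Jct3→Jct2→HubA→Y1→Y3→Port: bottleneck 1, flow now 12. (uses reverse residual edge)
No augmenting path remains; maximum flow = 12.
By max-flow min-cut, the minimum cut capacity equals the max flow.
In the residual graph, reachable from Depot: {Depot, Jct3, HubB, Jct2}.
Min-cut edges: Depot→HubA (2), Jct3→Jct1 (2), Jct2→Y2 (8); capacity 2 + 2 + 8 = 12.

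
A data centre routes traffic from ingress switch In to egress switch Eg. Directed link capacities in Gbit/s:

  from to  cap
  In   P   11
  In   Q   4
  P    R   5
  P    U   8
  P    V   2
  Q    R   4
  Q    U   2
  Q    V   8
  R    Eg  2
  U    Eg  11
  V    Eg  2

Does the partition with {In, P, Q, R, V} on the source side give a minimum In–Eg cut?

Given cut capacity: 8 + 2 + 2 + 2 = 14.
Augment In→P→R→Eg: bottleneck 2, flow now 2.
Augment In→P→U→Eg: bottleneck 8, flow now 10.
Augment In→P→V→Eg: bottleneck 1, flow now 11.
Augment In→Q→U→Eg: bottleneck 2, flow now 13.
Augment In→Q→V→Eg: bottleneck 1, flow now 14.
No augmenting path remains; maximum flow = 14.
Cut capacity 14 equals the max flow, so it is a minimum cut.

Yes — it is a minimum cut (capacity 14).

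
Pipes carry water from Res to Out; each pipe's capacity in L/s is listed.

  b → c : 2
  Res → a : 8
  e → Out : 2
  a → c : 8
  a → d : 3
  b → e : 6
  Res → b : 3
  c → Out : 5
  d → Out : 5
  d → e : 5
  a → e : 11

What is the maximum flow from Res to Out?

10

Augment Res→a→c→Out: bottleneck 5, flow now 5.
Augment Res→a→d→Out: bottleneck 3, flow now 8.
Augment Res→b→e→Out: bottleneck 2, flow now 10.
No augmenting path remains; maximum flow = 10.
In the residual graph, reachable from Res: {Res, a, b, c, e}.
Min-cut edges: a→d (3), c→Out (5), e→Out (2); capacity 3 + 5 + 2 = 10.
This cut is saturated, so no flow can exceed 10.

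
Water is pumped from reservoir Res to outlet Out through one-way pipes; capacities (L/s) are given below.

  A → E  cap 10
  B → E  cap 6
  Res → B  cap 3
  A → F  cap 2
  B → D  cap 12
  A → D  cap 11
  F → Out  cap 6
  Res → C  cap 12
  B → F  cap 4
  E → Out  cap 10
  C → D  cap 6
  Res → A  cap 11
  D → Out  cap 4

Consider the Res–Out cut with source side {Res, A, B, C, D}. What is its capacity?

Edges leaving {Res, A, B, C, D}: A→E (10), A→F (2), B→E (6), B→F (4), D→Out (4).
Cut capacity = 10 + 2 + 6 + 4 + 4 = 26.

26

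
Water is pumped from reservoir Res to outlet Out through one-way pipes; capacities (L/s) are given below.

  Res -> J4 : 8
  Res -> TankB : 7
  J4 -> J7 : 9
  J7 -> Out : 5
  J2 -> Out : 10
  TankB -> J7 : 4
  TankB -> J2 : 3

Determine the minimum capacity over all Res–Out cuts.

Augment Res→TankB→J7→Out: bottleneck 4, flow now 4.
Augment Res→TankB→J2→Out: bottleneck 3, flow now 7.
Augment Res→J4→J7→Out: bottleneck 1, flow now 8.
No augmenting path remains; maximum flow = 8.
By max-flow min-cut, the minimum cut capacity equals the max flow.
In the residual graph, reachable from Res: {Res, TankB, J4, J7}.
Min-cut edges: TankB→J2 (3), J7→Out (5); capacity 3 + 5 = 8.

8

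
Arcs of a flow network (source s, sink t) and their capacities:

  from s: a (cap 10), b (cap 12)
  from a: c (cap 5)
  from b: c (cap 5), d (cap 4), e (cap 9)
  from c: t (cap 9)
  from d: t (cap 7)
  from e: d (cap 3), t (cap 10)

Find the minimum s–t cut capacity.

Augment s→a→c→t: bottleneck 5, flow now 5.
Augment s→b→c→t: bottleneck 4, flow now 9.
Augment s→b→d→t: bottleneck 4, flow now 13.
Augment s→b→e→t: bottleneck 4, flow now 17.
No augmenting path remains; maximum flow = 17.
By max-flow min-cut, the minimum cut capacity equals the max flow.
In the residual graph, reachable from s: {s, a}.
Min-cut edges: s→b (12), a→c (5); capacity 12 + 5 = 17.

17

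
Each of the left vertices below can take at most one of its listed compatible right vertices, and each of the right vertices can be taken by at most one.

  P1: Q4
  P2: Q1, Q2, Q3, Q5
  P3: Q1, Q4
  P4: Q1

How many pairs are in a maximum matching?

3

Unit-capacity flow: source→left, listed edges, right→sink; max matching = max flow.
Augmenting path P1→Q4 (+1); matched 1.
Augmenting path P2→Q1 (+1); matched 2.
Augmenting path P3→Q1→P2→Q2 (+1); matched 3.
No augmenting path remains; maximum matching = 3.
König certificate: {P2, Q1, Q4} is a vertex cover of size 3 (every listed pair touches it), so no matching can be larger.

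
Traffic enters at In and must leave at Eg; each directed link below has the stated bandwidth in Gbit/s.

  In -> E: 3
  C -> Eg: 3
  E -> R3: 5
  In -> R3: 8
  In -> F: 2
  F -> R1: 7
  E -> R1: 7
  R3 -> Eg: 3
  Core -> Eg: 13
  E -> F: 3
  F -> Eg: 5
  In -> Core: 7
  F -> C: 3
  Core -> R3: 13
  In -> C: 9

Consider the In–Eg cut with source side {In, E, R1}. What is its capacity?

34

Edges leaving {In, E, R1}: In→Core (7), In→F (2), In→R3 (8), In→C (9), E→F (3), E→R3 (5).
Cut capacity = 7 + 2 + 8 + 9 + 3 + 5 = 34.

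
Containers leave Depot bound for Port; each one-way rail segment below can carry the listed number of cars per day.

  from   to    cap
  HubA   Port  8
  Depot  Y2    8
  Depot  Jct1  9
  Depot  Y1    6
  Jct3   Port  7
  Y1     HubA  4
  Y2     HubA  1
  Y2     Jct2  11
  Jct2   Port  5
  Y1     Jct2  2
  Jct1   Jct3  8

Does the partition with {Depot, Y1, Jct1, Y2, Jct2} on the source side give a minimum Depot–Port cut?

Given cut capacity: 4 + 8 + 1 + 5 = 18.
Augment Depot→Y1→HubA→Port: bottleneck 4, flow now 4.
Augment Depot→Y1→Jct2→Port: bottleneck 2, flow now 6.
Augment Depot→Jct1→Jct3→Port: bottleneck 7, flow now 13.
Augment Depot→Y2→HubA→Port: bottleneck 1, flow now 14.
Augment Depot→Y2→Jct2→Port: bottleneck 3, flow now 17.
No augmenting path remains; maximum flow = 17.
In the residual graph, reachable from Depot: {Depot, Y1, Jct1, Y2, Jct3, Jct2}.
Min-cut edges: Y1→HubA (4), Y2→HubA (1), Jct3→Port (7), Jct2→Port (5); capacity 4 + 1 + 7 + 5 = 17.
Cut capacity 18 exceeds the max flow 17, so it is not minimum.

No — its capacity is 18, but the minimum cut has capacity 17.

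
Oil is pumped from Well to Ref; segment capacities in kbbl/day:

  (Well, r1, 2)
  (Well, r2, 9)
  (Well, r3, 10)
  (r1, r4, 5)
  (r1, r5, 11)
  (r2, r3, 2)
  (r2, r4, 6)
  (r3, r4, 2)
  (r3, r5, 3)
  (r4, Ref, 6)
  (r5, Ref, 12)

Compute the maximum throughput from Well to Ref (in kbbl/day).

11

Augment Well→r1→r4→Ref: bottleneck 2, flow now 2.
Augment Well→r2→r4→Ref: bottleneck 4, flow now 6.
Augment Well→r3→r5→Ref: bottleneck 3, flow now 9.
Augment Well→r2→r4→r1→r5→Ref: bottleneck 2, flow now 11. (uses reverse residual edge)
No augmenting path remains; maximum flow = 11.
In the residual graph, reachable from Well: {Well, r2, r3, r4}.
Min-cut edges: Well→r1 (2), r3→r5 (3), r4→Ref (6); capacity 2 + 3 + 6 = 11.
This cut is saturated, so no flow can exceed 11.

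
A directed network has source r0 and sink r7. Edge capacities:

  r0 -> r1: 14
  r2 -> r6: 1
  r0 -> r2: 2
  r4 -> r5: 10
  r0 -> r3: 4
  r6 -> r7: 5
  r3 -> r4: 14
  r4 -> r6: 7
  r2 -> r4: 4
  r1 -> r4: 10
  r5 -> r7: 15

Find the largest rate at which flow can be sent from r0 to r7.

Augment r0→r2→r6→r7: bottleneck 1, flow now 1.
Augment r0→r1→r4→r5→r7: bottleneck 10, flow now 11.
Augment r0→r2→r4→r6→r7: bottleneck 1, flow now 12.
Augment r0→r3→r4→r6→r7: bottleneck 3, flow now 15.
No augmenting path remains; maximum flow = 15.
In the residual graph, reachable from r0: {r0, r1, r2, r3, r4, r6}.
Min-cut edges: r4→r5 (10), r6→r7 (5); capacity 10 + 5 = 15.
This cut is saturated, so no flow can exceed 15.

15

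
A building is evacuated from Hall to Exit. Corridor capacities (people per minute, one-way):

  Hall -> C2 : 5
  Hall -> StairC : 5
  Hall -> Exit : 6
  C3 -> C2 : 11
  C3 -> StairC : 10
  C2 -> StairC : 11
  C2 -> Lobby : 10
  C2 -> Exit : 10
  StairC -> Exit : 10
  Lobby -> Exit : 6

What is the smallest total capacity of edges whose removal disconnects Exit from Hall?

Augment Hall→Exit: bottleneck 6, flow now 6.
Augment Hall→C2→Exit: bottleneck 5, flow now 11.
Augment Hall→StairC→Exit: bottleneck 5, flow now 16.
No augmenting path remains; maximum flow = 16.
By max-flow min-cut, the minimum cut capacity equals the max flow.
In the residual graph, reachable from Hall: {Hall}.
Min-cut edges: Hall→C2 (5), Hall→StairC (5), Hall→Exit (6); capacity 5 + 5 + 6 = 16.

16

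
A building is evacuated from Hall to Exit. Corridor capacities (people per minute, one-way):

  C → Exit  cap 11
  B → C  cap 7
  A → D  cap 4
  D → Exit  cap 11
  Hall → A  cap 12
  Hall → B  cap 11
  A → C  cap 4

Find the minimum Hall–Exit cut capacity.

15

Augment Hall→A→C→Exit: bottleneck 4, flow now 4.
Augment Hall→A→D→Exit: bottleneck 4, flow now 8.
Augment Hall→B→C→Exit: bottleneck 7, flow now 15.
No augmenting path remains; maximum flow = 15.
By max-flow min-cut, the minimum cut capacity equals the max flow.
In the residual graph, reachable from Hall: {Hall, A, B}.
Min-cut edges: A→C (4), A→D (4), B→C (7); capacity 4 + 4 + 7 = 15.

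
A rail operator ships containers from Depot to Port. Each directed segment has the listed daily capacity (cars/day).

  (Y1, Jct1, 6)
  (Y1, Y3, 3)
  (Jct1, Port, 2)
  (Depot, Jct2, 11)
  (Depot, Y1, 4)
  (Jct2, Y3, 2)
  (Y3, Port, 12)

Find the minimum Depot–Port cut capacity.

Augment Depot→Jct2→Y3→Port: bottleneck 2, flow now 2.
Augment Depot→Y1→Y3→Port: bottleneck 3, flow now 5.
Augment Depot→Y1→Jct1→Port: bottleneck 1, flow now 6.
No augmenting path remains; maximum flow = 6.
By max-flow min-cut, the minimum cut capacity equals the max flow.
In the residual graph, reachable from Depot: {Depot, Jct2}.
Min-cut edges: Depot→Y1 (4), Jct2→Y3 (2); capacity 4 + 2 = 6.

6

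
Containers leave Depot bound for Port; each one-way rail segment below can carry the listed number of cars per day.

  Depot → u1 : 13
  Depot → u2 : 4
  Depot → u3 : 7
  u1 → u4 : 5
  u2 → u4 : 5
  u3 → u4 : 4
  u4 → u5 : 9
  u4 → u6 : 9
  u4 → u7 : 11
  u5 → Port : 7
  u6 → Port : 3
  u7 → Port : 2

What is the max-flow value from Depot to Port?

Augment Depot→u1→u4→u5→Port: bottleneck 5, flow now 5.
Augment Depot→u2→u4→u5→Port: bottleneck 2, flow now 7.
Augment Depot→u2→u4→u6→Port: bottleneck 2, flow now 9.
Augment Depot→u3→u4→u6→Port: bottleneck 1, flow now 10.
Augment Depot→u3→u4→u7→Port: bottleneck 2, flow now 12.
No augmenting path remains; maximum flow = 12.
In the residual graph, reachable from Depot: {Depot, u1, u2, u3, u4, u5, u6, u7}.
Min-cut edges: u5→Port (7), u6→Port (3), u7→Port (2); capacity 7 + 3 + 2 = 12.
This cut is saturated, so no flow can exceed 12.

12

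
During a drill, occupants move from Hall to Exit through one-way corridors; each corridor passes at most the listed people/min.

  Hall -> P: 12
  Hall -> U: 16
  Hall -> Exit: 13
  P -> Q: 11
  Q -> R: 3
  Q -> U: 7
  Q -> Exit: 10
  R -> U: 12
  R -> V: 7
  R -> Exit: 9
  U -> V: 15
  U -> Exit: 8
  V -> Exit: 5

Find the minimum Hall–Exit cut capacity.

37

Augment Hall→Exit: bottleneck 13, flow now 13.
Augment Hall→U→Exit: bottleneck 8, flow now 21.
Augment Hall→P→Q→Exit: bottleneck 10, flow now 31.
Augment Hall→U→V→Exit: bottleneck 5, flow now 36.
Augment Hall→P→Q→R→Exit: bottleneck 1, flow now 37.
No augmenting path remains; maximum flow = 37.
By max-flow min-cut, the minimum cut capacity equals the max flow.
In the residual graph, reachable from Hall: {Hall, P, U, V}.
Min-cut edges: Hall→Exit (13), P→Q (11), U→Exit (8), V→Exit (5); capacity 13 + 11 + 8 + 5 = 37.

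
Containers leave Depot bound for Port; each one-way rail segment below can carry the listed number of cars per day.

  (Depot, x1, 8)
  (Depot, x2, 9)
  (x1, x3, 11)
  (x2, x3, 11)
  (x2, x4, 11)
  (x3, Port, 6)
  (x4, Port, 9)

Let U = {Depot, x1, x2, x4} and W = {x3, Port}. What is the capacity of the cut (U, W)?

31

Edges leaving {Depot, x1, x2, x4}: x1→x3 (11), x2→x3 (11), x4→Port (9).
Cut capacity = 11 + 11 + 9 = 31.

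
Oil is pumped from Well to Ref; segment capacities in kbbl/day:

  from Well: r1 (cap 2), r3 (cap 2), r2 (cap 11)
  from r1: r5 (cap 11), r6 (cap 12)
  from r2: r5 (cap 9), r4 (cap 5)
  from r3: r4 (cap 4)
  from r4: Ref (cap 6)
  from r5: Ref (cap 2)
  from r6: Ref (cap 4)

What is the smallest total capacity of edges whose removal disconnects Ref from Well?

Augment Well→r1→r5→Ref: bottleneck 2, flow now 2.
Augment Well→r2→r4→Ref: bottleneck 5, flow now 7.
Augment Well→r3→r4→Ref: bottleneck 1, flow now 8.
Augment Well→r2→r5→r1→r6→Ref: bottleneck 2, flow now 10. (uses reverse residual edge)
No augmenting path remains; maximum flow = 10.
By max-flow min-cut, the minimum cut capacity equals the max flow.
In the residual graph, reachable from Well: {Well, r2, r3, r4, r5}.
Min-cut edges: Well→r1 (2), r4→Ref (6), r5→Ref (2); capacity 2 + 6 + 2 = 10.

10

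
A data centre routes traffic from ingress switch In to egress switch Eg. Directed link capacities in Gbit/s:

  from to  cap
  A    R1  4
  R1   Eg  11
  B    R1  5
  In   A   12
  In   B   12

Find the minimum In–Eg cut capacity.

Augment In→A→R1→Eg: bottleneck 4, flow now 4.
Augment In→B→R1→Eg: bottleneck 5, flow now 9.
No augmenting path remains; maximum flow = 9.
By max-flow min-cut, the minimum cut capacity equals the max flow.
In the residual graph, reachable from In: {In, A, B}.
Min-cut edges: A→R1 (4), B→R1 (5); capacity 4 + 5 = 9.

9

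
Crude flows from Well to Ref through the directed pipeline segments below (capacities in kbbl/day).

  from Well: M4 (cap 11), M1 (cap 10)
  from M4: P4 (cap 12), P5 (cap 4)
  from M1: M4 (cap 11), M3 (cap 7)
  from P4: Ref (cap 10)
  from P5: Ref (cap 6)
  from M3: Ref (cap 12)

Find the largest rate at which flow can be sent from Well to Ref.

21

Augment Well→M4→P4→Ref: bottleneck 10, flow now 10.
Augment Well→M4→P5→Ref: bottleneck 1, flow now 11.
Augment Well→M1→M3→Ref: bottleneck 7, flow now 18.
Augment Well→M1→M4→P5→Ref: bottleneck 3, flow now 21.
No augmenting path remains; maximum flow = 21.
In the residual graph, reachable from Well: {Well}.
Min-cut edges: Well→M4 (11), Well→M1 (10); capacity 11 + 10 = 21.
This cut is saturated, so no flow can exceed 21.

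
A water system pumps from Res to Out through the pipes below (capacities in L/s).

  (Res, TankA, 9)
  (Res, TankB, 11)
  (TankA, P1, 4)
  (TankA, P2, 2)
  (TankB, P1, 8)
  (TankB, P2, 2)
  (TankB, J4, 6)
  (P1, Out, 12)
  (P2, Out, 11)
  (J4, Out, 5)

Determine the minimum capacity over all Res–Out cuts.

17

Augment Res→TankA→P1→Out: bottleneck 4, flow now 4.
Augment Res→TankA→P2→Out: bottleneck 2, flow now 6.
Augment Res→TankB→P1→Out: bottleneck 8, flow now 14.
Augment Res→TankB→P2→Out: bottleneck 2, flow now 16.
Augment Res→TankB→J4→Out: bottleneck 1, flow now 17.
No augmenting path remains; maximum flow = 17.
By max-flow min-cut, the minimum cut capacity equals the max flow.
In the residual graph, reachable from Res: {Res, TankA}.
Min-cut edges: Res→TankB (11), TankA→P1 (4), TankA→P2 (2); capacity 11 + 4 + 2 = 17.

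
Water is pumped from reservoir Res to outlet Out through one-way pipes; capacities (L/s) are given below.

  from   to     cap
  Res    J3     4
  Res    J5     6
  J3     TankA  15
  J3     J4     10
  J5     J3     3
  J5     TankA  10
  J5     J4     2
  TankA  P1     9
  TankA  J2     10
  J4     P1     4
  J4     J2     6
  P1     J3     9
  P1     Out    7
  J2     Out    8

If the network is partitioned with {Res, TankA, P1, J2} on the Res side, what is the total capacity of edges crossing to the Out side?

Edges leaving {Res, TankA, P1, J2}: Res→J3 (4), Res→J5 (6), P1→J3 (9), P1→Out (7), J2→Out (8).
Cut capacity = 4 + 6 + 9 + 7 + 8 = 34.

34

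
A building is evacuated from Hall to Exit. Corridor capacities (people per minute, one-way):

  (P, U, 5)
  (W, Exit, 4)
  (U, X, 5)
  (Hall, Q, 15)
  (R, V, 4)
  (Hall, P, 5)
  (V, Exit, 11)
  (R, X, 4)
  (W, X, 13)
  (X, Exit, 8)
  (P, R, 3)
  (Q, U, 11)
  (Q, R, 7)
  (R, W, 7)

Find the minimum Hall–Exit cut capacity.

15

Augment Hall→P→R→V→Exit: bottleneck 3, flow now 3.
Augment Hall→P→U→X→Exit: bottleneck 2, flow now 5.
Augment Hall→Q→R→V→Exit: bottleneck 1, flow now 6.
Augment Hall→Q→R→W→Exit: bottleneck 4, flow now 10.
Augment Hall→Q→R→X→Exit: bottleneck 2, flow now 12.
Augment Hall→Q→U→X→Exit: bottleneck 3, flow now 15.
No augmenting path remains; maximum flow = 15.
By max-flow min-cut, the minimum cut capacity equals the max flow.
In the residual graph, reachable from Hall: {Hall, P, Q, U}.
Min-cut edges: P→R (3), Q→R (7), U→X (5); capacity 3 + 7 + 5 = 15.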